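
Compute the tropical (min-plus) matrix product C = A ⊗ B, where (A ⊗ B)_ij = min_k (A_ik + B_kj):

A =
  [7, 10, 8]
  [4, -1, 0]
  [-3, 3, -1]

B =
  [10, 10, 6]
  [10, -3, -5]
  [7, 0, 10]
A ⊗ B =
  [15, 7, 5]
  [7, -4, -6]
  [6, -1, -2]

Apply the min-plus product entry-by-entry:
  C[0][0] = min over k of (A[0][0] + B[0][0] = 7 + 10 = 17, A[0][1] + B[1][0] = 10 + 10 = 20, A[0][2] + B[2][0] = 8 + 7 = 15) = 15 (attained at k = 2)
  C[0][1] = min over k of (A[0][0] + B[0][1] = 7 + 10 = 17, A[0][1] + B[1][1] = 10 + -3 = 7, A[0][2] + B[2][1] = 8 + 0 = 8) = 7 (attained at k = 1)
  C[0][2] = min over k of (A[0][0] + B[0][2] = 7 + 6 = 13, A[0][1] + B[1][2] = 10 + -5 = 5, A[0][2] + B[2][2] = 8 + 10 = 18) = 5 (attained at k = 1)
  C[1][0] = min over k of (A[1][0] + B[0][0] = 4 + 10 = 14, A[1][1] + B[1][0] = -1 + 10 = 9, A[1][2] + B[2][0] = 0 + 7 = 7) = 7 (attained at k = 2)
  C[1][1] = min over k of (A[1][0] + B[0][1] = 4 + 10 = 14, A[1][1] + B[1][1] = -1 + -3 = -4, A[1][2] + B[2][1] = 0 + 0 = 0) = -4 (attained at k = 1)
  C[1][2] = min over k of (A[1][0] + B[0][2] = 4 + 6 = 10, A[1][1] + B[1][2] = -1 + -5 = -6, A[1][2] + B[2][2] = 0 + 10 = 10) = -6 (attained at k = 1)
  C[2][0] = min over k of (A[2][0] + B[0][0] = -3 + 10 = 7, A[2][1] + B[1][0] = 3 + 10 = 13, A[2][2] + B[2][0] = -1 + 7 = 6) = 6 (attained at k = 2)
  C[2][1] = min over k of (A[2][0] + B[0][1] = -3 + 10 = 7, A[2][1] + B[1][1] = 3 + -3 = 0, A[2][2] + B[2][1] = -1 + 0 = -1) = -1 (attained at k = 2)
  C[2][2] = min over k of (A[2][0] + B[0][2] = -3 + 6 = 3, A[2][1] + B[1][2] = 3 + -5 = -2, A[2][2] + B[2][2] = -1 + 10 = 9) = -2 (attained at k = 1)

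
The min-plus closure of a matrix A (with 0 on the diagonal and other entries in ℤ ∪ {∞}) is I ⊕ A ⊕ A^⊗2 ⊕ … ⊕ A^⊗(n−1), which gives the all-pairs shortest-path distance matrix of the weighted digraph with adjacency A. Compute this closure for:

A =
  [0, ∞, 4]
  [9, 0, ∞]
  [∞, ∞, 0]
Closure =
  [0, ∞, 4]
  [9, 0, 13]
  [∞, ∞, 0]

This is the Floyd-Warshall all-pairs shortest-path computation. For each intermediate vertex k = 0, 1, …, 2, update dist[i][j] ← min(dist[i][j], dist[i][k] + dist[k][j]). The final matrix gives, for each (i, j), the minimum total weight of any directed path from i to j (possibly empty when i = j).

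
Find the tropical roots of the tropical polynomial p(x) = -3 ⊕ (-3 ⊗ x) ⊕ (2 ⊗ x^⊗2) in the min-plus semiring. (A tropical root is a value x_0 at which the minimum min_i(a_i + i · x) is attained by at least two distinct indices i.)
Roots: {-5, 0}

Each tropical root is a break point of the lower envelope of the lines y = a_i + i · x (there are 3 lines, with slopes 0, 1, ..., 2). Only the lines that attain the minimum somewhere contribute to roots; other lines are dominated. Here the surviving (envelope) indices are i = 2, i = 1, i = 0.
Intersections between consecutive envelope lines give the roots: for adjacent envelope indices i < j the intersection is x = (a_i − a_j) / (j − i). Reading off the sorted break points: {-5, 0}.
Verification: at each break x_0, at least two indices attain the minimum of min_i(a_i + i · x_0).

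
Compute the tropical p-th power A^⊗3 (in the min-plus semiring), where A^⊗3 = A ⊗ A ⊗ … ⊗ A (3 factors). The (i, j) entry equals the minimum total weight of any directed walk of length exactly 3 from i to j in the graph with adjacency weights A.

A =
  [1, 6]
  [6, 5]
A^⊗3 =
  [3, 8]
  [8, 13]

Each entry (A^⊗3)_ij equals the minimum over all length-3 walks i = v_0 → v_1 → … → v_3 = j of Σ_t A[v_t][v_{t+1}]. For example, for (i, j) = (0, 1) we minimise over 4 possible intermediate vertex sequences; the minimum is 8, attained along the walk 0 → 0 → 0 → 1.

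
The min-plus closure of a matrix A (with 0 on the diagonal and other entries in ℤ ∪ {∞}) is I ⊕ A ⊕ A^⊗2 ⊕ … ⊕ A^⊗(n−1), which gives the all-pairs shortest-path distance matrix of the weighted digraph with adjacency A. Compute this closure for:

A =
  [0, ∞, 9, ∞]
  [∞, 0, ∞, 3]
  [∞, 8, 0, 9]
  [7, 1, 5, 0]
Closure =
  [0, 17, 9, 18]
  [10, 0, 8, 3]
  [16, 8, 0, 9]
  [7, 1, 5, 0]

This is the Floyd-Warshall all-pairs shortest-path computation. For each intermediate vertex k = 0, 1, …, 3, update dist[i][j] ← min(dist[i][j], dist[i][k] + dist[k][j]). The final matrix gives, for each (i, j), the minimum total weight of any directed path from i to j (possibly empty when i = j).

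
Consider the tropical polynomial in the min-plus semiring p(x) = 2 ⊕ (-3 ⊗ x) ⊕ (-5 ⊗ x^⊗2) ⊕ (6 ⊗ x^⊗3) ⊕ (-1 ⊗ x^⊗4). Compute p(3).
p(3) = 0

A tropical monomial a ⊗ x^⊗i evaluates to a + i · x. Evaluating each term at x = 3:
  Term 0 contributes 2 + 0 · 3 = 2
  Term 1 contributes -3 + 1 · 3 = 0
  Term 2 contributes -5 + 2 · 3 = 1
  Term 3 contributes 6 + 3 · 3 = 15
  Term 4 contributes -1 + 4 · 3 = 11
p(3) = ⊕ of these = min[2, 0, 1, 15, 11] = 0.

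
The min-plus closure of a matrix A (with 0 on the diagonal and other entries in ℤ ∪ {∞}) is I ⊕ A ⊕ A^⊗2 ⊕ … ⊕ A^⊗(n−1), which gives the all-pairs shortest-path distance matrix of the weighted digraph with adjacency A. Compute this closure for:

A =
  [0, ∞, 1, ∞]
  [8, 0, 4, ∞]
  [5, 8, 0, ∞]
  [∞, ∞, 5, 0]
Closure =
  [0, 9, 1, ∞]
  [8, 0, 4, ∞]
  [5, 8, 0, ∞]
  [10, 13, 5, 0]

This is the Floyd-Warshall all-pairs shortest-path computation. For each intermediate vertex k = 0, 1, …, 3, update dist[i][j] ← min(dist[i][j], dist[i][k] + dist[k][j]). The final matrix gives, for each (i, j), the minimum total weight of any directed path from i to j (possibly empty when i = j).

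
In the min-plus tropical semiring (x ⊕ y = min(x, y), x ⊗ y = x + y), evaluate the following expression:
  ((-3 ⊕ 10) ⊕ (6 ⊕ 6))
((-3 ⊕ 10) ⊕ (6 ⊕ 6)) = -3

Expand innermost to outermost. Recall ⊕ takes the minimum of its arguments and ⊗ takes their sum. Working out the expression ((-3 ⊕ 10) ⊕ (6 ⊕ 6)) gives -3.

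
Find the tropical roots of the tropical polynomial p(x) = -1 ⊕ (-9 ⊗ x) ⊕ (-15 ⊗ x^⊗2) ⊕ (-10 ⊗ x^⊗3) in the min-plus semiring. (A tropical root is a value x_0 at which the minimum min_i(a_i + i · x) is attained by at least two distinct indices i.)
Roots: {-5, 6, 8}

Each tropical root is a break point of the lower envelope of the lines y = a_i + i · x (there are 4 lines, with slopes 0, 1, ..., 3). Only the lines that attain the minimum somewhere contribute to roots; other lines are dominated. Here the surviving (envelope) indices are i = 3, i = 2, i = 1, i = 0.
Intersections between consecutive envelope lines give the roots: for adjacent envelope indices i < j the intersection is x = (a_i − a_j) / (j − i). Reading off the sorted break points: {-5, 6, 8}.
Verification: at each break x_0, at least two indices attain the minimum of min_i(a_i + i · x_0).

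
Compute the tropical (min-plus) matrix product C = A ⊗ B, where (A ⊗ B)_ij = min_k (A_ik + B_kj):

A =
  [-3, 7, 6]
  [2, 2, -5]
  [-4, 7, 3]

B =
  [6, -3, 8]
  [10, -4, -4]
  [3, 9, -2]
A ⊗ B =
  [3, -6, 3]
  [-2, -2, -7]
  [2, -7, 1]

Apply the min-plus product entry-by-entry:
  C[0][0] = min over k of (A[0][0] + B[0][0] = -3 + 6 = 3, A[0][1] + B[1][0] = 7 + 10 = 17, A[0][2] + B[2][0] = 6 + 3 = 9) = 3 (attained at k = 0)
  C[0][1] = min over k of (A[0][0] + B[0][1] = -3 + -3 = -6, A[0][1] + B[1][1] = 7 + -4 = 3, A[0][2] + B[2][1] = 6 + 9 = 15) = -6 (attained at k = 0)
  C[0][2] = min over k of (A[0][0] + B[0][2] = -3 + 8 = 5, A[0][1] + B[1][2] = 7 + -4 = 3, A[0][2] + B[2][2] = 6 + -2 = 4) = 3 (attained at k = 1)
  C[1][0] = min over k of (A[1][0] + B[0][0] = 2 + 6 = 8, A[1][1] + B[1][0] = 2 + 10 = 12, A[1][2] + B[2][0] = -5 + 3 = -2) = -2 (attained at k = 2)
  C[1][1] = min over k of (A[1][0] + B[0][1] = 2 + -3 = -1, A[1][1] + B[1][1] = 2 + -4 = -2, A[1][2] + B[2][1] = -5 + 9 = 4) = -2 (attained at k = 1)
  C[1][2] = min over k of (A[1][0] + B[0][2] = 2 + 8 = 10, A[1][1] + B[1][2] = 2 + -4 = -2, A[1][2] + B[2][2] = -5 + -2 = -7) = -7 (attained at k = 2)
  C[2][0] = min over k of (A[2][0] + B[0][0] = -4 + 6 = 2, A[2][1] + B[1][0] = 7 + 10 = 17, A[2][2] + B[2][0] = 3 + 3 = 6) = 2 (attained at k = 0)
  C[2][1] = min over k of (A[2][0] + B[0][1] = -4 + -3 = -7, A[2][1] + B[1][1] = 7 + -4 = 3, A[2][2] + B[2][1] = 3 + 9 = 12) = -7 (attained at k = 0)
  C[2][2] = min over k of (A[2][0] + B[0][2] = -4 + 8 = 4, A[2][1] + B[1][2] = 7 + -4 = 3, A[2][2] + B[2][2] = 3 + -2 = 1) = 1 (attained at k = 2)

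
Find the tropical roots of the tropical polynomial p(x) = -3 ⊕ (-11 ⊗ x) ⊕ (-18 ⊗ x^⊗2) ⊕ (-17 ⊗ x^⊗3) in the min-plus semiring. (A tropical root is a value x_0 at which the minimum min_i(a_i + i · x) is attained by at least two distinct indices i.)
Roots: {-1, 7, 8}

Each tropical root is a break point of the lower envelope of the lines y = a_i + i · x (there are 4 lines, with slopes 0, 1, ..., 3). Only the lines that attain the minimum somewhere contribute to roots; other lines are dominated. Here the surviving (envelope) indices are i = 3, i = 2, i = 1, i = 0.
Intersections between consecutive envelope lines give the roots: for adjacent envelope indices i < j the intersection is x = (a_i − a_j) / (j − i). Reading off the sorted break points: {-1, 7, 8}.
Verification: at each break x_0, at least two indices attain the minimum of min_i(a_i + i · x_0).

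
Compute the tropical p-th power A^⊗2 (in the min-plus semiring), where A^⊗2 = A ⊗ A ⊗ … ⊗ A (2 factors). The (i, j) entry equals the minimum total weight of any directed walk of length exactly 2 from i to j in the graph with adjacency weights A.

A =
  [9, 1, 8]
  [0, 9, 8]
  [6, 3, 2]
A^⊗2 =
  [1, 10, 9]
  [9, 1, 8]
  [3, 5, 4]

Each entry (A^⊗2)_ij equals the minimum over all length-2 walks i = v_0 → v_1 → … → v_2 = j of Σ_t A[v_t][v_{t+1}]. For example, for (i, j) = (0, 2) we minimise over 3 possible intermediate vertex sequences; the minimum is 9, attained along the walk 0 → 1 → 2.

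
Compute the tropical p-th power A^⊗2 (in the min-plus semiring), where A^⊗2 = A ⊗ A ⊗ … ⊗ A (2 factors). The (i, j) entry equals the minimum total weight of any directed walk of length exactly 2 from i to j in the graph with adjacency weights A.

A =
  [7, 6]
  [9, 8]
A^⊗2 =
  [14, 13]
  [16, 15]

Each entry (A^⊗2)_ij equals the minimum over all length-2 walks i = v_0 → v_1 → … → v_2 = j of Σ_t A[v_t][v_{t+1}]. For example, for (i, j) = (0, 1) we minimise over 2 possible intermediate vertex sequences; the minimum is 13, attained along the walk 0 → 0 → 1.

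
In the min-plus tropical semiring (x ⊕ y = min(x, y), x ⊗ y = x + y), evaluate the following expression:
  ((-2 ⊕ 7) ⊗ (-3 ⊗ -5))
((-2 ⊕ 7) ⊗ (-3 ⊗ -5)) = -10

Expand innermost to outermost. Recall ⊕ takes the minimum of its arguments and ⊗ takes their sum. Working out the expression ((-2 ⊕ 7) ⊗ (-3 ⊗ -5)) gives -10.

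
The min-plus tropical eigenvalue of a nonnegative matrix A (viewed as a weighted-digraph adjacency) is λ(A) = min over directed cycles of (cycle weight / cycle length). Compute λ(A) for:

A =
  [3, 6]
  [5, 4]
λ(A) = 3

Enumerate directed cycles and compute their means (weight / length). Sample:
  cycle 0 → 0: weight = 3, length = 1, mean = 3/1 ≈ 3.000
  cycle 1 → 1: weight = 4, length = 1, mean = 4/1 ≈ 4.000
  cycle 0 → 1 → 0: weight = 11, length = 2, mean = 11/2 ≈ 5.500
  cycle 1 → 0 → 1: weight = 11, length = 2, mean = 11/2 ≈ 5.500
Minimum mean = 3.000, attained e.g. along the cycle 0 → 0 with weight 3 and length 1. So λ(A) = 3/1 = 3.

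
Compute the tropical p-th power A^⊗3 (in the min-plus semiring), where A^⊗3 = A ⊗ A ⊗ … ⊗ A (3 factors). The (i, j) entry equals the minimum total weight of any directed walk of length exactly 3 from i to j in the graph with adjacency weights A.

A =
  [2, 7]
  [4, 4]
A^⊗3 =
  [6, 11]
  [8, 12]

Each entry (A^⊗3)_ij equals the minimum over all length-3 walks i = v_0 → v_1 → … → v_3 = j of Σ_t A[v_t][v_{t+1}]. For example, for (i, j) = (0, 1) we minimise over 4 possible intermediate vertex sequences; the minimum is 11, attained along the walk 0 → 0 → 0 → 1.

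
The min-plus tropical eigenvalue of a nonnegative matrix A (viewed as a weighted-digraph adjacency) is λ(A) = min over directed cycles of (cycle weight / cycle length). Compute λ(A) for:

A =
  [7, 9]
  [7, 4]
λ(A) = 4

Enumerate directed cycles and compute their means (weight / length). Sample:
  cycle 0 → 0: weight = 7, length = 1, mean = 7/1 ≈ 7.000
  cycle 1 → 1: weight = 4, length = 1, mean = 4/1 ≈ 4.000
  cycle 0 → 1 → 0: weight = 16, length = 2, mean = 16/2 ≈ 8.000
  cycle 1 → 0 → 1: weight = 16, length = 2, mean = 16/2 ≈ 8.000
Minimum mean = 4.000, attained e.g. along the cycle 1 → 1 with weight 4 and length 1. So λ(A) = 4/1 = 4.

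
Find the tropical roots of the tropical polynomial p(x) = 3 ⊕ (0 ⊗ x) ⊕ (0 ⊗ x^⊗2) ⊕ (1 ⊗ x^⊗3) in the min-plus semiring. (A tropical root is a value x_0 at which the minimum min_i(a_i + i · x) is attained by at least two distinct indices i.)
Roots: {-1, 0, 3}

Each tropical root is a break point of the lower envelope of the lines y = a_i + i · x (there are 4 lines, with slopes 0, 1, ..., 3). Only the lines that attain the minimum somewhere contribute to roots; other lines are dominated. Here the surviving (envelope) indices are i = 3, i = 2, i = 1, i = 0.
Intersections between consecutive envelope lines give the roots: for adjacent envelope indices i < j the intersection is x = (a_i − a_j) / (j − i). Reading off the sorted break points: {-1, 0, 3}.
Verification: at each break x_0, at least two indices attain the minimum of min_i(a_i + i · x_0).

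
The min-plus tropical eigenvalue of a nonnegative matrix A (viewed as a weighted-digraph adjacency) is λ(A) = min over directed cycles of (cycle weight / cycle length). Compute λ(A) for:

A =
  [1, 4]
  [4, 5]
λ(A) = 1

Enumerate directed cycles and compute their means (weight / length). Sample:
  cycle 0 → 0: weight = 1, length = 1, mean = 1/1 ≈ 1.000
  cycle 1 → 1: weight = 5, length = 1, mean = 5/1 ≈ 5.000
  cycle 0 → 1 → 0: weight = 8, length = 2, mean = 8/2 ≈ 4.000
  cycle 1 → 0 → 1: weight = 8, length = 2, mean = 8/2 ≈ 4.000
Minimum mean = 1.000, attained e.g. along the cycle 0 → 0 with weight 1 and length 1. So λ(A) = 1/1 = 1.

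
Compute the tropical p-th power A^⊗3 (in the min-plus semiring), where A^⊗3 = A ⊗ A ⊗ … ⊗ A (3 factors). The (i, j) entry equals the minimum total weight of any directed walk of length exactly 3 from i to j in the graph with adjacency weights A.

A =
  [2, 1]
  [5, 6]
A^⊗3 =
  [6, 5]
  [9, 8]

Each entry (A^⊗3)_ij equals the minimum over all length-3 walks i = v_0 → v_1 → … → v_3 = j of Σ_t A[v_t][v_{t+1}]. For example, for (i, j) = (0, 1) we minimise over 4 possible intermediate vertex sequences; the minimum is 5, attained along the walk 0 → 0 → 0 → 1.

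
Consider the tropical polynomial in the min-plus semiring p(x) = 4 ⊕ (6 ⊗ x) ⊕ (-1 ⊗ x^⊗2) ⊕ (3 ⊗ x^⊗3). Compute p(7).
p(7) = 4

A tropical monomial a ⊗ x^⊗i evaluates to a + i · x. Evaluating each term at x = 7:
  Term 0 contributes 4 + 0 · 7 = 4
  Term 1 contributes 6 + 1 · 7 = 13
  Term 2 contributes -1 + 2 · 7 = 13
  Term 3 contributes 3 + 3 · 7 = 24
p(7) = ⊕ of these = min[4, 13, 13, 24] = 4.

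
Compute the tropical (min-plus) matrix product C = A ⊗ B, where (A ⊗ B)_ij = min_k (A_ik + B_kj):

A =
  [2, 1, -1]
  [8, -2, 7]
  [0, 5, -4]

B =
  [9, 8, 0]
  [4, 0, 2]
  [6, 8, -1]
A ⊗ B =
  [5, 1, -2]
  [2, -2, 0]
  [2, 4, -5]

Apply the min-plus product entry-by-entry:
  C[0][0] = min over k of (A[0][0] + B[0][0] = 2 + 9 = 11, A[0][1] + B[1][0] = 1 + 4 = 5, A[0][2] + B[2][0] = -1 + 6 = 5) = 5 (attained at k = 1)
  C[0][1] = min over k of (A[0][0] + B[0][1] = 2 + 8 = 10, A[0][1] + B[1][1] = 1 + 0 = 1, A[0][2] + B[2][1] = -1 + 8 = 7) = 1 (attained at k = 1)
  C[0][2] = min over k of (A[0][0] + B[0][2] = 2 + 0 = 2, A[0][1] + B[1][2] = 1 + 2 = 3, A[0][2] + B[2][2] = -1 + -1 = -2) = -2 (attained at k = 2)
  C[1][0] = min over k of (A[1][0] + B[0][0] = 8 + 9 = 17, A[1][1] + B[1][0] = -2 + 4 = 2, A[1][2] + B[2][0] = 7 + 6 = 13) = 2 (attained at k = 1)
  C[1][1] = min over k of (A[1][0] + B[0][1] = 8 + 8 = 16, A[1][1] + B[1][1] = -2 + 0 = -2, A[1][2] + B[2][1] = 7 + 8 = 15) = -2 (attained at k = 1)
  C[1][2] = min over k of (A[1][0] + B[0][2] = 8 + 0 = 8, A[1][1] + B[1][2] = -2 + 2 = 0, A[1][2] + B[2][2] = 7 + -1 = 6) = 0 (attained at k = 1)
  C[2][0] = min over k of (A[2][0] + B[0][0] = 0 + 9 = 9, A[2][1] + B[1][0] = 5 + 4 = 9, A[2][2] + B[2][0] = -4 + 6 = 2) = 2 (attained at k = 2)
  C[2][1] = min over k of (A[2][0] + B[0][1] = 0 + 8 = 8, A[2][1] + B[1][1] = 5 + 0 = 5, A[2][2] + B[2][1] = -4 + 8 = 4) = 4 (attained at k = 2)
  C[2][2] = min over k of (A[2][0] + B[0][2] = 0 + 0 = 0, A[2][1] + B[1][2] = 5 + 2 = 7, A[2][2] + B[2][2] = -4 + -1 = -5) = -5 (attained at k = 2)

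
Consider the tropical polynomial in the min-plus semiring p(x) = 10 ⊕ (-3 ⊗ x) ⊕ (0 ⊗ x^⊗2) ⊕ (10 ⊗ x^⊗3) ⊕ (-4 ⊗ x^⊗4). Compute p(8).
p(8) = 5

A tropical monomial a ⊗ x^⊗i evaluates to a + i · x. Evaluating each term at x = 8:
  Term 0 contributes 10 + 0 · 8 = 10
  Term 1 contributes -3 + 1 · 8 = 5
  Term 2 contributes 0 + 2 · 8 = 16
  Term 3 contributes 10 + 3 · 8 = 34
  Term 4 contributes -4 + 4 · 8 = 28
p(8) = ⊕ of these = min[10, 5, 16, 34, 28] = 5.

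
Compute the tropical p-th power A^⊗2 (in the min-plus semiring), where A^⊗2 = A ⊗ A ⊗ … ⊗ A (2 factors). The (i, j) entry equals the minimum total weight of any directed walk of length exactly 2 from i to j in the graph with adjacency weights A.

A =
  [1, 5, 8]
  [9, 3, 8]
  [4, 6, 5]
A^⊗2 =
  [2, 6, 9]
  [10, 6, 11]
  [5, 9, 10]

Each entry (A^⊗2)_ij equals the minimum over all length-2 walks i = v_0 → v_1 → … → v_2 = j of Σ_t A[v_t][v_{t+1}]. For example, for (i, j) = (0, 2) we minimise over 3 possible intermediate vertex sequences; the minimum is 9, attained along the walk 0 → 0 → 2.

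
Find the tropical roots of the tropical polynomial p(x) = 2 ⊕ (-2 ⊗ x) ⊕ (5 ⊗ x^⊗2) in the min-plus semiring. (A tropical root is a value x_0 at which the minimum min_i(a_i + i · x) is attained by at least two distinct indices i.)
Roots: {-7, 4}

Each tropical root is a break point of the lower envelope of the lines y = a_i + i · x (there are 3 lines, with slopes 0, 1, ..., 2). Only the lines that attain the minimum somewhere contribute to roots; other lines are dominated. Here the surviving (envelope) indices are i = 2, i = 1, i = 0.
Intersections between consecutive envelope lines give the roots: for adjacent envelope indices i < j the intersection is x = (a_i − a_j) / (j − i). Reading off the sorted break points: {-7, 4}.
Verification: at each break x_0, at least two indices attain the minimum of min_i(a_i + i · x_0).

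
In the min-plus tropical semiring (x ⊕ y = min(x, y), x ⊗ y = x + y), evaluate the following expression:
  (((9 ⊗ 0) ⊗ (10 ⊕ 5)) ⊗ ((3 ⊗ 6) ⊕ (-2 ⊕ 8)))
(((9 ⊗ 0) ⊗ (10 ⊕ 5)) ⊗ ((3 ⊗ 6) ⊕ (-2 ⊕ 8))) = 12

Expand innermost to outermost. Recall ⊕ takes the minimum of its arguments and ⊗ takes their sum. Working out the expression (((9 ⊗ 0) ⊗ (10 ⊕ 5)) ⊗ ((3 ⊗ 6) ⊕ (-2 ⊕ 8))) gives 12.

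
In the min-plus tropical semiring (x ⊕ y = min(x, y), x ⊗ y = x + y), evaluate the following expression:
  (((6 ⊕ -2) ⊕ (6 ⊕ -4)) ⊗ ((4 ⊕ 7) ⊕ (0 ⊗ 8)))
(((6 ⊕ -2) ⊕ (6 ⊕ -4)) ⊗ ((4 ⊕ 7) ⊕ (0 ⊗ 8))) = 0

Expand innermost to outermost. Recall ⊕ takes the minimum of its arguments and ⊗ takes their sum. Working out the expression (((6 ⊕ -2) ⊕ (6 ⊕ -4)) ⊗ ((4 ⊕ 7) ⊕ (0 ⊗ 8))) gives 0.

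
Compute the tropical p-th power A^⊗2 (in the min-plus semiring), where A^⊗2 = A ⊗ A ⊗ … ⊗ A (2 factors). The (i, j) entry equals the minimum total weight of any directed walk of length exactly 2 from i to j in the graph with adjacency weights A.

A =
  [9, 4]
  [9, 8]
A^⊗2 =
  [13, 12]
  [17, 13]

Each entry (A^⊗2)_ij equals the minimum over all length-2 walks i = v_0 → v_1 → … → v_2 = j of Σ_t A[v_t][v_{t+1}]. For example, for (i, j) = (0, 1) we minimise over 2 possible intermediate vertex sequences; the minimum is 12, attained along the walk 0 → 1 → 1.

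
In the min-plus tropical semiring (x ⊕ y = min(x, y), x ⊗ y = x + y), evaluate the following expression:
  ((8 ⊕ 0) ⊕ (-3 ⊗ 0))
((8 ⊕ 0) ⊕ (-3 ⊗ 0)) = -3

Expand innermost to outermost. Recall ⊕ takes the minimum of its arguments and ⊗ takes their sum. Working out the expression ((8 ⊕ 0) ⊕ (-3 ⊗ 0)) gives -3.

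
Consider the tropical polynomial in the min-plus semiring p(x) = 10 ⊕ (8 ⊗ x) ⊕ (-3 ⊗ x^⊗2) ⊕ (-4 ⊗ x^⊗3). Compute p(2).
p(2) = 1

A tropical monomial a ⊗ x^⊗i evaluates to a + i · x. Evaluating each term at x = 2:
  Term 0 contributes 10 + 0 · 2 = 10
  Term 1 contributes 8 + 1 · 2 = 10
  Term 2 contributes -3 + 2 · 2 = 1
  Term 3 contributes -4 + 3 · 2 = 2
p(2) = ⊕ of these = min[10, 10, 1, 2] = 1.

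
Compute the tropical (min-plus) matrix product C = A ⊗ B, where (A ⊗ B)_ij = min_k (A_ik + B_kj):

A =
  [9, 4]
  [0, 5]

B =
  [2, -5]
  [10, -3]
A ⊗ B =
  [11, 1]
  [2, -5]

Apply the min-plus product entry-by-entry:
  C[0][0] = min over k of (A[0][0] + B[0][0] = 9 + 2 = 11, A[0][1] + B[1][0] = 4 + 10 = 14) = 11 (attained at k = 0)
  C[0][1] = min over k of (A[0][0] + B[0][1] = 9 + -5 = 4, A[0][1] + B[1][1] = 4 + -3 = 1) = 1 (attained at k = 1)
  C[1][0] = min over k of (A[1][0] + B[0][0] = 0 + 2 = 2, A[1][1] + B[1][0] = 5 + 10 = 15) = 2 (attained at k = 0)
  C[1][1] = min over k of (A[1][0] + B[0][1] = 0 + -5 = -5, A[1][1] + B[1][1] = 5 + -3 = 2) = -5 (attained at k = 0)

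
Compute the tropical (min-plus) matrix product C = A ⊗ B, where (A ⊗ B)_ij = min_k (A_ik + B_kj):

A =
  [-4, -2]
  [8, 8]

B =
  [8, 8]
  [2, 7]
A ⊗ B =
  [0, 4]
  [10, 15]

Apply the min-plus product entry-by-entry:
  C[0][0] = min over k of (A[0][0] + B[0][0] = -4 + 8 = 4, A[0][1] + B[1][0] = -2 + 2 = 0) = 0 (attained at k = 1)
  C[0][1] = min over k of (A[0][0] + B[0][1] = -4 + 8 = 4, A[0][1] + B[1][1] = -2 + 7 = 5) = 4 (attained at k = 0)
  C[1][0] = min over k of (A[1][0] + B[0][0] = 8 + 8 = 16, A[1][1] + B[1][0] = 8 + 2 = 10) = 10 (attained at k = 1)
  C[1][1] = min over k of (A[1][0] + B[0][1] = 8 + 8 = 16, A[1][1] + B[1][1] = 8 + 7 = 15) = 15 (attained at k = 1)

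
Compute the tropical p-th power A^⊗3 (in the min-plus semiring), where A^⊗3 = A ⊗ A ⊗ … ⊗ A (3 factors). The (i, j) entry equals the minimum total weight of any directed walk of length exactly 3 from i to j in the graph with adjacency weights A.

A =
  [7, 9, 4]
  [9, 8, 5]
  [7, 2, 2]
A^⊗3 =
  [13, 8, 8]
  [14, 9, 9]
  [11, 6, 6]

Each entry (A^⊗3)_ij equals the minimum over all length-3 walks i = v_0 → v_1 → … → v_3 = j of Σ_t A[v_t][v_{t+1}]. For example, for (i, j) = (0, 2) we minimise over 9 possible intermediate vertex sequences; the minimum is 8, attained along the walk 0 → 2 → 2 → 2.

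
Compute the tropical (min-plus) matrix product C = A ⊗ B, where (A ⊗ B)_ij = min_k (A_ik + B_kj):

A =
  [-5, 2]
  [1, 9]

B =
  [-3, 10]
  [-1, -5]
A ⊗ B =
  [-8, -3]
  [-2, 4]

Apply the min-plus product entry-by-entry:
  C[0][0] = min over k of (A[0][0] + B[0][0] = -5 + -3 = -8, A[0][1] + B[1][0] = 2 + -1 = 1) = -8 (attained at k = 0)
  C[0][1] = min over k of (A[0][0] + B[0][1] = -5 + 10 = 5, A[0][1] + B[1][1] = 2 + -5 = -3) = -3 (attained at k = 1)
  C[1][0] = min over k of (A[1][0] + B[0][0] = 1 + -3 = -2, A[1][1] + B[1][0] = 9 + -1 = 8) = -2 (attained at k = 0)
  C[1][1] = min over k of (A[1][0] + B[0][1] = 1 + 10 = 11, A[1][1] + B[1][1] = 9 + -5 = 4) = 4 (attained at k = 1)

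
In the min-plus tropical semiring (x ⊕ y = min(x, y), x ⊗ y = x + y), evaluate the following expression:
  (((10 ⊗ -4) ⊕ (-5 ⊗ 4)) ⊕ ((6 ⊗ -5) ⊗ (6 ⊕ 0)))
(((10 ⊗ -4) ⊕ (-5 ⊗ 4)) ⊕ ((6 ⊗ -5) ⊗ (6 ⊕ 0))) = -1

Expand innermost to outermost. Recall ⊕ takes the minimum of its arguments and ⊗ takes their sum. Working out the expression (((10 ⊗ -4) ⊕ (-5 ⊗ 4)) ⊕ ((6 ⊗ -5) ⊗ (6 ⊕ 0))) gives -1.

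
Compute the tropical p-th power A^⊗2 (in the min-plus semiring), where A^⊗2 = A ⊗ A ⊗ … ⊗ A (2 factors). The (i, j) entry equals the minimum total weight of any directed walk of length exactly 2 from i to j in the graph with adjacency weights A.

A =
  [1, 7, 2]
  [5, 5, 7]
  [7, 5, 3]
A^⊗2 =
  [2, 7, 3]
  [6, 10, 7]
  [8, 8, 6]

Each entry (A^⊗2)_ij equals the minimum over all length-2 walks i = v_0 → v_1 → … → v_2 = j of Σ_t A[v_t][v_{t+1}]. For example, for (i, j) = (0, 2) we minimise over 3 possible intermediate vertex sequences; the minimum is 3, attained along the walk 0 → 0 → 2.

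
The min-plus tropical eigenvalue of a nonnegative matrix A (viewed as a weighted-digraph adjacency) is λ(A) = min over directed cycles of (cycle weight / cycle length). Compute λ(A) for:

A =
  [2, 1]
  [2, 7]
λ(A) = 3/2

Enumerate directed cycles and compute their means (weight / length). Sample:
  cycle 0 → 0: weight = 2, length = 1, mean = 2/1 ≈ 2.000
  cycle 1 → 1: weight = 7, length = 1, mean = 7/1 ≈ 7.000
  cycle 0 → 1 → 0: weight = 3, length = 2, mean = 3/2 ≈ 1.500
  cycle 1 → 0 → 1: weight = 3, length = 2, mean = 3/2 ≈ 1.500
Minimum mean = 1.500, attained e.g. along the cycle 0 → 1 → 0 with weight 3 and length 2. So λ(A) = 3/2 = 3/2.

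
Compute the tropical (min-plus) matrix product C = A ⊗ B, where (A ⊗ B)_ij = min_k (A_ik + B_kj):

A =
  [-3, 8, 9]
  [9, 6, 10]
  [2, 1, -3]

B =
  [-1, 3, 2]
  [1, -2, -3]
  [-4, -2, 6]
A ⊗ B =
  [-4, 0, -1]
  [6, 4, 3]
  [-7, -5, -2]

Apply the min-plus product entry-by-entry:
  C[0][0] = min over k of (A[0][0] + B[0][0] = -3 + -1 = -4, A[0][1] + B[1][0] = 8 + 1 = 9, A[0][2] + B[2][0] = 9 + -4 = 5) = -4 (attained at k = 0)
  C[0][1] = min over k of (A[0][0] + B[0][1] = -3 + 3 = 0, A[0][1] + B[1][1] = 8 + -2 = 6, A[0][2] + B[2][1] = 9 + -2 = 7) = 0 (attained at k = 0)
  C[0][2] = min over k of (A[0][0] + B[0][2] = -3 + 2 = -1, A[0][1] + B[1][2] = 8 + -3 = 5, A[0][2] + B[2][2] = 9 + 6 = 15) = -1 (attained at k = 0)
  C[1][0] = min over k of (A[1][0] + B[0][0] = 9 + -1 = 8, A[1][1] + B[1][0] = 6 + 1 = 7, A[1][2] + B[2][0] = 10 + -4 = 6) = 6 (attained at k = 2)
  C[1][1] = min over k of (A[1][0] + B[0][1] = 9 + 3 = 12, A[1][1] + B[1][1] = 6 + -2 = 4, A[1][2] + B[2][1] = 10 + -2 = 8) = 4 (attained at k = 1)
  C[1][2] = min over k of (A[1][0] + B[0][2] = 9 + 2 = 11, A[1][1] + B[1][2] = 6 + -3 = 3, A[1][2] + B[2][2] = 10 + 6 = 16) = 3 (attained at k = 1)
  C[2][0] = min over k of (A[2][0] + B[0][0] = 2 + -1 = 1, A[2][1] + B[1][0] = 1 + 1 = 2, A[2][2] + B[2][0] = -3 + -4 = -7) = -7 (attained at k = 2)
  C[2][1] = min over k of (A[2][0] + B[0][1] = 2 + 3 = 5, A[2][1] + B[1][1] = 1 + -2 = -1, A[2][2] + B[2][1] = -3 + -2 = -5) = -5 (attained at k = 2)
  C[2][2] = min over k of (A[2][0] + B[0][2] = 2 + 2 = 4, A[2][1] + B[1][2] = 1 + -3 = -2, A[2][2] + B[2][2] = -3 + 6 = 3) = -2 (attained at k = 1)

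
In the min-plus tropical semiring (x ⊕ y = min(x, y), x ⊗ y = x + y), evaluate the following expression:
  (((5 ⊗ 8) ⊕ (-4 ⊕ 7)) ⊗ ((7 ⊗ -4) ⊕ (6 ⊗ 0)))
(((5 ⊗ 8) ⊕ (-4 ⊕ 7)) ⊗ ((7 ⊗ -4) ⊕ (6 ⊗ 0))) = -1

Expand innermost to outermost. Recall ⊕ takes the minimum of its arguments and ⊗ takes their sum. Working out the expression (((5 ⊗ 8) ⊕ (-4 ⊕ 7)) ⊗ ((7 ⊗ -4) ⊕ (6 ⊗ 0))) gives -1.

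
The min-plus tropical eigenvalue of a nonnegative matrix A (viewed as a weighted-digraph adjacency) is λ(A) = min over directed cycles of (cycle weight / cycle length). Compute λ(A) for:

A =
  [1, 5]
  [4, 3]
λ(A) = 1

Enumerate directed cycles and compute their means (weight / length). Sample:
  cycle 0 → 0: weight = 1, length = 1, mean = 1/1 ≈ 1.000
  cycle 1 → 1: weight = 3, length = 1, mean = 3/1 ≈ 3.000
  cycle 0 → 1 → 0: weight = 9, length = 2, mean = 9/2 ≈ 4.500
  cycle 1 → 0 → 1: weight = 9, length = 2, mean = 9/2 ≈ 4.500
Minimum mean = 1.000, attained e.g. along the cycle 0 → 0 with weight 1 and length 1. So λ(A) = 1/1 = 1.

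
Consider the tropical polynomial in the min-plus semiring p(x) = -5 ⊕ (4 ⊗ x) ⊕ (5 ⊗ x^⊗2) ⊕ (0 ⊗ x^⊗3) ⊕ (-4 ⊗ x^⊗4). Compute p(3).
p(3) = -5

A tropical monomial a ⊗ x^⊗i evaluates to a + i · x. Evaluating each term at x = 3:
  Term 0 contributes -5 + 0 · 3 = -5
  Term 1 contributes 4 + 1 · 3 = 7
  Term 2 contributes 5 + 2 · 3 = 11
  Term 3 contributes 0 + 3 · 3 = 9
  Term 4 contributes -4 + 4 · 3 = 8
p(3) = ⊕ of these = min[-5, 7, 11, 9, 8] = -5.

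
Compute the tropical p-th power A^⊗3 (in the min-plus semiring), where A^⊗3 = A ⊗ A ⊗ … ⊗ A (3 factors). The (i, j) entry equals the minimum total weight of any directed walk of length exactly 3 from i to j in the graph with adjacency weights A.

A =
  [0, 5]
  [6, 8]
A^⊗3 =
  [0, 5]
  [6, 11]

Each entry (A^⊗3)_ij equals the minimum over all length-3 walks i = v_0 → v_1 → … → v_3 = j of Σ_t A[v_t][v_{t+1}]. For example, for (i, j) = (0, 1) we minimise over 4 possible intermediate vertex sequences; the minimum is 5, attained along the walk 0 → 0 → 0 → 1.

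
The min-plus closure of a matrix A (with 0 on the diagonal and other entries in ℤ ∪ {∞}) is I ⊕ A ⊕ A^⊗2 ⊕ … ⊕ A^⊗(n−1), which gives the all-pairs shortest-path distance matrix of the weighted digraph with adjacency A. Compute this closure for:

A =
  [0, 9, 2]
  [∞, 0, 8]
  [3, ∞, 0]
Closure =
  [0, 9, 2]
  [11, 0, 8]
  [3, 12, 0]

This is the Floyd-Warshall all-pairs shortest-path computation. For each intermediate vertex k = 0, 1, …, 2, update dist[i][j] ← min(dist[i][j], dist[i][k] + dist[k][j]). The final matrix gives, for each (i, j), the minimum total weight of any directed path from i to j (possibly empty when i = j).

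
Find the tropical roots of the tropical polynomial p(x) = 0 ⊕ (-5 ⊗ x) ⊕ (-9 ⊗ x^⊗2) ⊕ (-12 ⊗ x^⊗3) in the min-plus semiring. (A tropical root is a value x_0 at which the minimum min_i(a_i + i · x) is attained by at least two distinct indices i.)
Roots: {3, 4, 5}

Each tropical root is a break point of the lower envelope of the lines y = a_i + i · x (there are 4 lines, with slopes 0, 1, ..., 3). Only the lines that attain the minimum somewhere contribute to roots; other lines are dominated. Here the surviving (envelope) indices are i = 3, i = 2, i = 1, i = 0.
Intersections between consecutive envelope lines give the roots: for adjacent envelope indices i < j the intersection is x = (a_i − a_j) / (j − i). Reading off the sorted break points: {3, 4, 5}.
Verification: at each break x_0, at least two indices attain the minimum of min_i(a_i + i · x_0).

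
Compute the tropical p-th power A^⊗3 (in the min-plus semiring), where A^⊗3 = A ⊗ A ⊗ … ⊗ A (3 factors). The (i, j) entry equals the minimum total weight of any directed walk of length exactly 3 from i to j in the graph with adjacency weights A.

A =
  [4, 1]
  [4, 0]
A^⊗3 =
  [5, 1]
  [4, 0]

Each entry (A^⊗3)_ij equals the minimum over all length-3 walks i = v_0 → v_1 → … → v_3 = j of Σ_t A[v_t][v_{t+1}]. For example, for (i, j) = (0, 1) we minimise over 4 possible intermediate vertex sequences; the minimum is 1, attained along the walk 0 → 1 → 1 → 1.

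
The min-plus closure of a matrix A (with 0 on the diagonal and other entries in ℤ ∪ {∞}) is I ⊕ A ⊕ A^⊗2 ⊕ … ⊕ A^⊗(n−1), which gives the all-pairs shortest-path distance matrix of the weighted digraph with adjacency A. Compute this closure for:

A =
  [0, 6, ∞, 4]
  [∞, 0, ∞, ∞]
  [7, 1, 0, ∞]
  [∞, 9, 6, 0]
Closure =
  [0, 6, 10, 4]
  [∞, 0, ∞, ∞]
  [7, 1, 0, 11]
  [13, 7, 6, 0]

This is the Floyd-Warshall all-pairs shortest-path computation. For each intermediate vertex k = 0, 1, …, 3, update dist[i][j] ← min(dist[i][j], dist[i][k] + dist[k][j]). The final matrix gives, for each (i, j), the minimum total weight of any directed path from i to j (possibly empty when i = j).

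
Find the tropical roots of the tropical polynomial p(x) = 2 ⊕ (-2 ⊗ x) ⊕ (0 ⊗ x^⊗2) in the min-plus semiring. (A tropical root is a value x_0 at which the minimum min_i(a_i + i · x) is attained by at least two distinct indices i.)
Roots: {-2, 4}

Each tropical root is a break point of the lower envelope of the lines y = a_i + i · x (there are 3 lines, with slopes 0, 1, ..., 2). Only the lines that attain the minimum somewhere contribute to roots; other lines are dominated. Here the surviving (envelope) indices are i = 2, i = 1, i = 0.
Intersections between consecutive envelope lines give the roots: for adjacent envelope indices i < j the intersection is x = (a_i − a_j) / (j − i). Reading off the sorted break points: {-2, 4}.
Verification: at each break x_0, at least two indices attain the minimum of min_i(a_i + i · x_0).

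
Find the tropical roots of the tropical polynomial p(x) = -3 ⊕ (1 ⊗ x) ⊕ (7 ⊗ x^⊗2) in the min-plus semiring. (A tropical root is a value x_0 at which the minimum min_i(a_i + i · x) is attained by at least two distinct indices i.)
Roots: {-6, -4}

Each tropical root is a break point of the lower envelope of the lines y = a_i + i · x (there are 3 lines, with slopes 0, 1, ..., 2). Only the lines that attain the minimum somewhere contribute to roots; other lines are dominated. Here the surviving (envelope) indices are i = 2, i = 1, i = 0.
Intersections between consecutive envelope lines give the roots: for adjacent envelope indices i < j the intersection is x = (a_i − a_j) / (j − i). Reading off the sorted break points: {-6, -4}.
Verification: at each break x_0, at least two indices attain the minimum of min_i(a_i + i · x_0).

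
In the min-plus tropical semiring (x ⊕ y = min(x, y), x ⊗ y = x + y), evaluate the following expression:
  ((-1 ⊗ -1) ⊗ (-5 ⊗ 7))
((-1 ⊗ -1) ⊗ (-5 ⊗ 7)) = 0

Expand innermost to outermost. Recall ⊕ takes the minimum of its arguments and ⊗ takes their sum. Working out the expression ((-1 ⊗ -1) ⊗ (-5 ⊗ 7)) gives 0.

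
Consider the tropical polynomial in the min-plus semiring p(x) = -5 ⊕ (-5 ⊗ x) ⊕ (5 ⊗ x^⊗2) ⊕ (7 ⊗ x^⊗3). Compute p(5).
p(5) = -5

A tropical monomial a ⊗ x^⊗i evaluates to a + i · x. Evaluating each term at x = 5:
  Term 0 contributes -5 + 0 · 5 = -5
  Term 1 contributes -5 + 1 · 5 = 0
  Term 2 contributes 5 + 2 · 5 = 15
  Term 3 contributes 7 + 3 · 5 = 22
p(5) = ⊕ of these = min[-5, 0, 15, 22] = -5.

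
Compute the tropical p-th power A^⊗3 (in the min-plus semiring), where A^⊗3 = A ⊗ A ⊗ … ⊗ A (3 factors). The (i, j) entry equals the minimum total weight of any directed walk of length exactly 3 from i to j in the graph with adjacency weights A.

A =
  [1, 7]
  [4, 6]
A^⊗3 =
  [3, 9]
  [6, 12]

Each entry (A^⊗3)_ij equals the minimum over all length-3 walks i = v_0 → v_1 → … → v_3 = j of Σ_t A[v_t][v_{t+1}]. For example, for (i, j) = (0, 1) we minimise over 4 possible intermediate vertex sequences; the minimum is 9, attained along the walk 0 → 0 → 0 → 1.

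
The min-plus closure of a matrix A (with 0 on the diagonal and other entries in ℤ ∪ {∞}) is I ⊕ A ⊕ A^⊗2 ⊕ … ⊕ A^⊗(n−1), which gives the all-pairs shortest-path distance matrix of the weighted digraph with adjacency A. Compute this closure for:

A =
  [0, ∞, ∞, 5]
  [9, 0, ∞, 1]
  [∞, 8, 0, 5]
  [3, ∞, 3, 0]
Closure =
  [0, 16, 8, 5]
  [4, 0, 4, 1]
  [8, 8, 0, 5]
  [3, 11, 3, 0]

This is the Floyd-Warshall all-pairs shortest-path computation. For each intermediate vertex k = 0, 1, …, 3, update dist[i][j] ← min(dist[i][j], dist[i][k] + dist[k][j]). The final matrix gives, for each (i, j), the minimum total weight of any directed path from i to j (possibly empty when i = j).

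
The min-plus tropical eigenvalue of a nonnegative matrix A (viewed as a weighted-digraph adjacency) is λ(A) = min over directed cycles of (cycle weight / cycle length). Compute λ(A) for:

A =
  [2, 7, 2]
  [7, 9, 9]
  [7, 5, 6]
λ(A) = 2

Enumerate directed cycles and compute their means (weight / length). Sample:
  cycle 0 → 0: weight = 2, length = 1, mean = 2/1 ≈ 2.000
  cycle 1 → 1: weight = 9, length = 1, mean = 9/1 ≈ 9.000
  cycle 2 → 2: weight = 6, length = 1, mean = 6/1 ≈ 6.000
  cycle 0 → 1 → 0: weight = 14, length = 2, mean = 14/2 ≈ 7.000
  cycle 0 → 2 → 0: weight = 9, length = 2, mean = 9/2 ≈ 4.500
  cycle 1 → 0 → 1: weight = 14, length = 2, mean = 14/2 ≈ 7.000
Minimum mean = 2.000, attained e.g. along the cycle 0 → 0 with weight 2 and length 1. So λ(A) = 2/1 = 2.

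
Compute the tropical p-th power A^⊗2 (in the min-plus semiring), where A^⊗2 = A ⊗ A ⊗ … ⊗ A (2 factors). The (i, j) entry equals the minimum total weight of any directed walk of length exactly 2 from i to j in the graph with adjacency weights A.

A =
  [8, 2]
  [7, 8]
A^⊗2 =
  [9, 10]
  [15, 9]

Each entry (A^⊗2)_ij equals the minimum over all length-2 walks i = v_0 → v_1 → … → v_2 = j of Σ_t A[v_t][v_{t+1}]. For example, for (i, j) = (0, 1) we minimise over 2 possible intermediate vertex sequences; the minimum is 10, attained along the walk 0 → 0 → 1.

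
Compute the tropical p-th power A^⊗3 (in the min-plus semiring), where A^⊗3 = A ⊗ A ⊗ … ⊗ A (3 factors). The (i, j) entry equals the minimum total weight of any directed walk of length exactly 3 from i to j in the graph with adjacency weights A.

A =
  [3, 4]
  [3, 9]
A^⊗3 =
  [9, 10]
  [9, 10]

Each entry (A^⊗3)_ij equals the minimum over all length-3 walks i = v_0 → v_1 → … → v_3 = j of Σ_t A[v_t][v_{t+1}]. For example, for (i, j) = (0, 1) we minimise over 4 possible intermediate vertex sequences; the minimum is 10, attained along the walk 0 → 0 → 0 → 1.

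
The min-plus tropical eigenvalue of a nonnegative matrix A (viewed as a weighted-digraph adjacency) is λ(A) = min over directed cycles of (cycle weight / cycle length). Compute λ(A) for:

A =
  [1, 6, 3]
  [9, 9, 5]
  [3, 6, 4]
λ(A) = 1

Enumerate directed cycles and compute their means (weight / length). Sample:
  cycle 0 → 0: weight = 1, length = 1, mean = 1/1 ≈ 1.000
  cycle 1 → 1: weight = 9, length = 1, mean = 9/1 ≈ 9.000
  cycle 2 → 2: weight = 4, length = 1, mean = 4/1 ≈ 4.000
  cycle 0 → 1 → 0: weight = 15, length = 2, mean = 15/2 ≈ 7.500
  cycle 0 → 2 → 0: weight = 6, length = 2, mean = 6/2 ≈ 3.000
  cycle 1 → 0 → 1: weight = 15, length = 2, mean = 15/2 ≈ 7.500
Minimum mean = 1.000, attained e.g. along the cycle 0 → 0 with weight 1 and length 1. So λ(A) = 1/1 = 1.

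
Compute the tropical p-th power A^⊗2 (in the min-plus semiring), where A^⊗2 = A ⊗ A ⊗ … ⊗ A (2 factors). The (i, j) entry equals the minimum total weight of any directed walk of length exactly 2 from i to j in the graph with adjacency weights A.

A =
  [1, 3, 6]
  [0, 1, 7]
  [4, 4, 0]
A^⊗2 =
  [2, 4, 6]
  [1, 2, 6]
  [4, 4, 0]

Each entry (A^⊗2)_ij equals the minimum over all length-2 walks i = v_0 → v_1 → … → v_2 = j of Σ_t A[v_t][v_{t+1}]. For example, for (i, j) = (0, 2) we minimise over 3 possible intermediate vertex sequences; the minimum is 6, attained along the walk 0 → 2 → 2.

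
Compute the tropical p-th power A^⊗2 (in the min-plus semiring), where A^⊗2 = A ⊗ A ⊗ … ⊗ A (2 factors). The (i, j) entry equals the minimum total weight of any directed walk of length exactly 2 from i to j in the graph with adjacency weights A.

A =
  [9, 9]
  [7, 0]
A^⊗2 =
  [16, 9]
  [7, 0]

Each entry (A^⊗2)_ij equals the minimum over all length-2 walks i = v_0 → v_1 → … → v_2 = j of Σ_t A[v_t][v_{t+1}]. For example, for (i, j) = (0, 1) we minimise over 2 possible intermediate vertex sequences; the minimum is 9, attained along the walk 0 → 1 → 1.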